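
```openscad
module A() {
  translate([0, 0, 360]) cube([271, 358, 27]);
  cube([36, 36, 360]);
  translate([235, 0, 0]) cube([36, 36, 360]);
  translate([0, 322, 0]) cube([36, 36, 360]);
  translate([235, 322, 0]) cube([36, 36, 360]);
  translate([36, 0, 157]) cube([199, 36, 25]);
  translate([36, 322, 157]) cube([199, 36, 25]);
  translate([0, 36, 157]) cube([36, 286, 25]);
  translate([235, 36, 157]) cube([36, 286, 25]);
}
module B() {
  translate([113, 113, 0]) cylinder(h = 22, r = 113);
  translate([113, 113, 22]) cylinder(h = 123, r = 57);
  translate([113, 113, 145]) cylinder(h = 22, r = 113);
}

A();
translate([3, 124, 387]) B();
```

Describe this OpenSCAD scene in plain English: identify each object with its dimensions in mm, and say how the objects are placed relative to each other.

A is a four-legged stool. The seat is 271×358 mm, 27 mm thick, top at z = 387 mm. It stands on four square legs, each 36×36 mm in cross-section, from z = 0 to the seat underside, each flush with a corner of the seat. Four stretchers, 36 mm wide and 25 mm tall, connect adjacent legs with their undersides at z = 157 mm, each running between the inner faces of the legs it joins and aligned with the legs' outer faces on the other axis.

B is a spool: two coaxial disc flanges of radius 113 mm and thickness 22 mm, joined by a core cylinder of radius 57 mm and height 123 mm. The lower flange rests on z = 0 and the three cylinders share a vertical axis.

The spool is on top of the stool.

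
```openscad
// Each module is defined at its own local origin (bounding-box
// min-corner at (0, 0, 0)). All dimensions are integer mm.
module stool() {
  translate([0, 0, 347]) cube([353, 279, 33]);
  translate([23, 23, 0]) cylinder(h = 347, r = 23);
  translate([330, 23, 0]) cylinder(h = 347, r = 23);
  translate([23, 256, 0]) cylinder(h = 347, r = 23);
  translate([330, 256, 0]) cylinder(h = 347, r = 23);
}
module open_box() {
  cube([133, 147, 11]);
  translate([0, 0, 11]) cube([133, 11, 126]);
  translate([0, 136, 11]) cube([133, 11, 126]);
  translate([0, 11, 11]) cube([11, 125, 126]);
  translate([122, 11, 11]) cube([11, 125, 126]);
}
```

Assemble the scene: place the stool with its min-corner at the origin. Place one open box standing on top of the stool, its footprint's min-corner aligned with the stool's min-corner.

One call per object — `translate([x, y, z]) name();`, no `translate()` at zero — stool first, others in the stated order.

stool();
translate([0, 0, 380]) open_box();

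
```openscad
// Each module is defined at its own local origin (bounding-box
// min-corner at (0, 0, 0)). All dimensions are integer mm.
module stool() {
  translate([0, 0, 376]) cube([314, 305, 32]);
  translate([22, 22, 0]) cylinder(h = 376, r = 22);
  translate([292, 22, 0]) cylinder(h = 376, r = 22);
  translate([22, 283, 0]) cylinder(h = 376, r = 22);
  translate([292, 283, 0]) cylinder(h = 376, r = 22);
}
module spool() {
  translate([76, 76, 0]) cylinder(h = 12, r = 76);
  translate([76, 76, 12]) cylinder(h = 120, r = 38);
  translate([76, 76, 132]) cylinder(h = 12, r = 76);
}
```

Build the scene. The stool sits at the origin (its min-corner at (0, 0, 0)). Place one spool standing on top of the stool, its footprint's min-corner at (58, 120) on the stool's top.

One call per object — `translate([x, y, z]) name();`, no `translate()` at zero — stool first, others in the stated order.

stool();
translate([58, 120, 408]) spool();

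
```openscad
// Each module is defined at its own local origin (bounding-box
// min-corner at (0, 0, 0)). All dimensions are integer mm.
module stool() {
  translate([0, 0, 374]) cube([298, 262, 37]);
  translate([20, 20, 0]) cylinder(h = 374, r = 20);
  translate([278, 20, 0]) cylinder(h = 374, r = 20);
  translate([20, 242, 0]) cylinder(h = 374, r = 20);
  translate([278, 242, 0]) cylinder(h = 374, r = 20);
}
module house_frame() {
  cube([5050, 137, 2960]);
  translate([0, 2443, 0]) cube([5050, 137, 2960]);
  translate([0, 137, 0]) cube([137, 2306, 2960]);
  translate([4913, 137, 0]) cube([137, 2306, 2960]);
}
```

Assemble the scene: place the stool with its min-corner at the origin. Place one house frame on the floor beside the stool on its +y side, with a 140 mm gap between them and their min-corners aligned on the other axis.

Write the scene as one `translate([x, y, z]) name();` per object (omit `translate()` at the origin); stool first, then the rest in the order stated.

stool();
translate([0, 402, 0]) house_frame();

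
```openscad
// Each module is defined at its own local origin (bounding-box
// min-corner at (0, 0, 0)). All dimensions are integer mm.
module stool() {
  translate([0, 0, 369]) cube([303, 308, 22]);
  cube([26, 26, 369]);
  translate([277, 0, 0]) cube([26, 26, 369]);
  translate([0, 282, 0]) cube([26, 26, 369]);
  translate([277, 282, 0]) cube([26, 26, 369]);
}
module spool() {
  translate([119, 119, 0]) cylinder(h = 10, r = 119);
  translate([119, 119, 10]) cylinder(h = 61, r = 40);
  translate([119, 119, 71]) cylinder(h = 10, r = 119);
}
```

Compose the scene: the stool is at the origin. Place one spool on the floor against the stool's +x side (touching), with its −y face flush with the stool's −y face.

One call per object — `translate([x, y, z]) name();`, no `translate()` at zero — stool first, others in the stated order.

stool();
translate([303, 0, 0]) spool();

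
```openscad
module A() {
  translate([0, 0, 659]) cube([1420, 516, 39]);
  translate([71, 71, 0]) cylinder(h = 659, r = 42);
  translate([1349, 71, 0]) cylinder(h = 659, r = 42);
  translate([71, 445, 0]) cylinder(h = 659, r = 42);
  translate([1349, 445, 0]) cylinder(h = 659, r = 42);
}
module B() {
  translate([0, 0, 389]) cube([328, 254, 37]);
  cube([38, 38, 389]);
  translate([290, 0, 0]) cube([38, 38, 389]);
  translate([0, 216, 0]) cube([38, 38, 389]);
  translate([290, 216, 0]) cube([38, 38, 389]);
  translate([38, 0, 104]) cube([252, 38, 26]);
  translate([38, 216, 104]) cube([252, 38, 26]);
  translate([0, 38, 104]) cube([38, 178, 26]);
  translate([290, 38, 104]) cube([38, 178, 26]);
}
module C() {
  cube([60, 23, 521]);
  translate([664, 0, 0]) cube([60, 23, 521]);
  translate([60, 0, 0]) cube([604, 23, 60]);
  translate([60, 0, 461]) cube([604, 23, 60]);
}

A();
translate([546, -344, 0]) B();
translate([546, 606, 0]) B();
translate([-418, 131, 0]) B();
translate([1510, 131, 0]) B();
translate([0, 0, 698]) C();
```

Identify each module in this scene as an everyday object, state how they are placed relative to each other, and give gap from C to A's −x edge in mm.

The picture frame's min-x is at 0; the table's min-x is 0; gap = 0 mm.

A is a table. B is a stool. C is a picture frame. Four stools sit around the table at the −y, +y, −x, +x sides. The picture frame is on top of the table. The gap from the picture frame to the table's −x edge is 0 mm.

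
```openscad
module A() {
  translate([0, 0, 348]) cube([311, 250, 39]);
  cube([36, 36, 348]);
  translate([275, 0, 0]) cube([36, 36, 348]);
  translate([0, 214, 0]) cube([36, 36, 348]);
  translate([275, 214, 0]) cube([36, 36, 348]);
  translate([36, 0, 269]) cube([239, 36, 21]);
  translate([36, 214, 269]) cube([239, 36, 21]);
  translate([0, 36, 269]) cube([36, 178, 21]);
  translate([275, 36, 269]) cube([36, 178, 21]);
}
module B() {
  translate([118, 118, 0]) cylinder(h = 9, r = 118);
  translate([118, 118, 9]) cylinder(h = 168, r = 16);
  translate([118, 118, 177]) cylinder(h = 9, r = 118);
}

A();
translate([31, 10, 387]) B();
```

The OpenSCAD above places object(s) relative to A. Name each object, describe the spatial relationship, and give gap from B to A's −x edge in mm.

The spool's min-x is at 31; the stool's min-x is 0; gap = 31 mm.

A is a stool. B is a spool. The spool is on top of the stool. The gap from the spool to the stool's −x edge is 31 mm.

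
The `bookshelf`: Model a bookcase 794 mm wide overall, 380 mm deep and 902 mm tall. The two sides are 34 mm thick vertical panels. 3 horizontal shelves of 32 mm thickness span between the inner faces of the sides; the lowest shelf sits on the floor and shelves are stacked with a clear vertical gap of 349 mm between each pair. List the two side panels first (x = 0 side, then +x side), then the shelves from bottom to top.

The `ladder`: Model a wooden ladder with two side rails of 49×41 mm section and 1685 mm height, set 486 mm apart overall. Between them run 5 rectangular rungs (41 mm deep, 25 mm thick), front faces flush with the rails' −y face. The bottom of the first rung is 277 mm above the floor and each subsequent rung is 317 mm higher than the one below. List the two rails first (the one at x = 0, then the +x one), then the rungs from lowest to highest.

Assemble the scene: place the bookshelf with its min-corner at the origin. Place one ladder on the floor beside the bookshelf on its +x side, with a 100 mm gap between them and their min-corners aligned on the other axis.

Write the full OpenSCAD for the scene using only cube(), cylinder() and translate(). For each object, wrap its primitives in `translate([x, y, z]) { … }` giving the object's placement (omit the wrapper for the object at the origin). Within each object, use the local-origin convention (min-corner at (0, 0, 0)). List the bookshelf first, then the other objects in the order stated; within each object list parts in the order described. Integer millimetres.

cube([34, 380, 902]);
translate([760, 0, 0]) cube([34, 380, 902]);
translate([34, 0, 0]) cube([726, 380, 32]);
translate([34, 0, 381]) cube([726, 380, 32]);
translate([34, 0, 762]) cube([726, 380, 32]);
translate([894, 0, 0]) {
  cube([49, 41, 1685]);
  translate([437, 0, 0]) cube([49, 41, 1685]);
  translate([49, 0, 277]) cube([388, 41, 25]);
  translate([49, 0, 594]) cube([388, 41, 25]);
  translate([49, 0, 911]) cube([388, 41, 25]);
  translate([49, 0, 1228]) cube([388, 41, 25]);
  translate([49, 0, 1545]) cube([388, 41, 25]);
}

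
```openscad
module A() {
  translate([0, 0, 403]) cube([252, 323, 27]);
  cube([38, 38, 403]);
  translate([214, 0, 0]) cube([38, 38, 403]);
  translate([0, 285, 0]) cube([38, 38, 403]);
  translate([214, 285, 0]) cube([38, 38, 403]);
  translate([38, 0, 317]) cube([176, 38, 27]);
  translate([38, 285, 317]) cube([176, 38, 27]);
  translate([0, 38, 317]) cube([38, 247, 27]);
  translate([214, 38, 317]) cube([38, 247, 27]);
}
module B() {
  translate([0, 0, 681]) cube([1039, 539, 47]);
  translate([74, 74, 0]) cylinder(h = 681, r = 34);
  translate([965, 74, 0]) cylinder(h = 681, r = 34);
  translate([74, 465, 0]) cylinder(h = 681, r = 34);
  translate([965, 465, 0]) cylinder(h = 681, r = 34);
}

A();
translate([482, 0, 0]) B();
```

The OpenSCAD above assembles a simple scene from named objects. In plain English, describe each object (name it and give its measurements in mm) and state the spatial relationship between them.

A is a four-legged stool. The seat is a 252×323×27 mm slab whose top surface is at z = 430 mm; four square legs, each 38×38 mm in cross-section, run from the floor (z = 0) to the underside of the seat, each flush with a corner of the seat. Four stretchers, 38 mm wide and 27 mm tall, connect adjacent legs with their undersides at z = 317 mm, each running between the inner faces of the legs it joins and aligned with the legs' outer faces on the other axis.

B is a table with a 1039×539 mm rectangular top, 47 mm thick, top surface at z = 728 mm, supported by four round legs of 68 mm diameter, each leg's bounding box inset 40 mm from the nearest pair of top edges, running from the floor.

The table is on the floor beside the stool on its +x side.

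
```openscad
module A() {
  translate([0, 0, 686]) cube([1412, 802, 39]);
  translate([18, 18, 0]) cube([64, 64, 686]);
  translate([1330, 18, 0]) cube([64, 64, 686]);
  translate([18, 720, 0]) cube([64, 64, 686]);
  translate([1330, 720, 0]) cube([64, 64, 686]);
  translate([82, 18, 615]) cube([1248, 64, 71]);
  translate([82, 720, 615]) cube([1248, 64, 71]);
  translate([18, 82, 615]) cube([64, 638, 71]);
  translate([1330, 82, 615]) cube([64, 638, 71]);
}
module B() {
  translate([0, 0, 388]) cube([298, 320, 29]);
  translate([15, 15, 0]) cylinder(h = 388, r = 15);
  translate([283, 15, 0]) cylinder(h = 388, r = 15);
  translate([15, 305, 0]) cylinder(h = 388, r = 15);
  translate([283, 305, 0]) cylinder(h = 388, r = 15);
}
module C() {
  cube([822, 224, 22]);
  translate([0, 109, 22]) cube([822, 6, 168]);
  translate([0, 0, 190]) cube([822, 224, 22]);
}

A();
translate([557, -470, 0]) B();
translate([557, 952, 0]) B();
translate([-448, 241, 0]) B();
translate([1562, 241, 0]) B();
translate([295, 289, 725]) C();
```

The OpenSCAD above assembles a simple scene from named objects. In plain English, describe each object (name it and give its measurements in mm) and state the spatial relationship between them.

A is a table: top 1412 mm (x) × 802 mm (y), 39 mm thick, upper face at z = 725 mm, on four 64×64 mm square legs, each inset 18 mm from the nearest pair of top edges, running from z = 0 to the bottom of the top. Four apron rails, 64 mm thick and 71 mm tall, run between adjacent legs with their top edges flush with the underside of the top and their outer faces flush with the legs' outer faces.

B is a simple wooden stool: a rectangular seat 298 mm (x) by 320 mm (y), 29 mm thick, top face at z = 417 mm, on four round legs, each 30 mm in diameter. The legs rest on z = 0, each leg's axis is inset half a diameter from the nearest pair of seat edges (so the leg's bounding box is flush with the corner).

C is an I-beam lying along x, 822 mm long. Overall section height 212 mm. Two flanges 224 mm wide (y) and 22 mm thick, one on the floor and one at the top; a web 6 mm thick runs between them, centred on the flange width.

Four stools sit around the table at the −y, +y, −x, +x sides. The I-beam is on top of the table, centred.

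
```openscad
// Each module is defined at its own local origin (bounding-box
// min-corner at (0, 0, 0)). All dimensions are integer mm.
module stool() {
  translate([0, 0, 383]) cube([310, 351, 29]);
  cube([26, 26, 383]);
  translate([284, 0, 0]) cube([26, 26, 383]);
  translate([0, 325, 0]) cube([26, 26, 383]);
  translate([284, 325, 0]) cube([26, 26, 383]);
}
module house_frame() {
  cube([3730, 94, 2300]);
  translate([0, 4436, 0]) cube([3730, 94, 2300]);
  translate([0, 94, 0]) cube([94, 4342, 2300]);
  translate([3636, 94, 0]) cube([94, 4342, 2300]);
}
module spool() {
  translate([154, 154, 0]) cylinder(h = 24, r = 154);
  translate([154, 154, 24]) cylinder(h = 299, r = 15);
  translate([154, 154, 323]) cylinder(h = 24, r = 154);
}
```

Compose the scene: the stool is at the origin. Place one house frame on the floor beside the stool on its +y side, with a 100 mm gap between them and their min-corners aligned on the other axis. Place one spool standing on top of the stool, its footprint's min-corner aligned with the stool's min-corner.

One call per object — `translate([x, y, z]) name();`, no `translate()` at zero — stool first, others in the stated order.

stool();
translate([0, 451, 0]) house_frame();
translate([0, 0, 412]) spool();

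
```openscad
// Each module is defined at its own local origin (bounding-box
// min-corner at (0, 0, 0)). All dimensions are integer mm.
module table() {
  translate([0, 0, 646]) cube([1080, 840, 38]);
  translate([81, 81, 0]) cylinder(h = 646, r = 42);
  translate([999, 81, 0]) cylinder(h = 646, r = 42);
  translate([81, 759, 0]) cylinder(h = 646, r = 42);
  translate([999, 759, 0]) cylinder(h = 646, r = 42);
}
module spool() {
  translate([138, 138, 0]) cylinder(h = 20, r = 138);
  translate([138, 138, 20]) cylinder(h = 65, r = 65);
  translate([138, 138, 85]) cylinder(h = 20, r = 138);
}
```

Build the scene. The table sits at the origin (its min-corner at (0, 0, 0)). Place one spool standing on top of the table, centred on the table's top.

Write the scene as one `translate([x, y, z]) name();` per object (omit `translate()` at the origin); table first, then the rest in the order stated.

table();
translate([402, 282, 684]) spool();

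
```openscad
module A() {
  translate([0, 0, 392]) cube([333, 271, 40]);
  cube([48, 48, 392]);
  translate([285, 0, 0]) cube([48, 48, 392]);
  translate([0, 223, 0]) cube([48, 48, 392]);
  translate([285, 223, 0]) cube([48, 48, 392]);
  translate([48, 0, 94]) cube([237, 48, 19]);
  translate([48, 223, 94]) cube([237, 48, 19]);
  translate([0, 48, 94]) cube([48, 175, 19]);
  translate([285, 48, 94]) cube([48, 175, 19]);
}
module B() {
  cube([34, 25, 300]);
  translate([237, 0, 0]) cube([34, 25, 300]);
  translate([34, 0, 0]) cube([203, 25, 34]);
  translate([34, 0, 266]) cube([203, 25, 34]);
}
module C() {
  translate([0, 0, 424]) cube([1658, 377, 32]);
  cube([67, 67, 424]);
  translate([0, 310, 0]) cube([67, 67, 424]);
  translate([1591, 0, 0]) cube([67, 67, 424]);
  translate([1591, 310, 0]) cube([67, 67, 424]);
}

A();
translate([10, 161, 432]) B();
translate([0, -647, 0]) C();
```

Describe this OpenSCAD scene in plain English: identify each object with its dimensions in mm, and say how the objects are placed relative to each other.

A is a four-legged stool. The seat is 333×271 mm, 40 mm thick, top at z = 432 mm. It stands on four square legs, each 48×48 mm in cross-section, from z = 0 to the seat underside, each flush with a corner of the seat. Four stretchers, 48 mm wide and 19 mm tall, connect adjacent legs with their undersides at z = 94 mm, each running between the inner faces of the legs it joins and aligned with the legs' outer faces on the other axis.

B is a rectangular picture frame lying in the x–z plane (depth along y). The opening is 203 mm wide (x) by 232 mm tall (z), surrounded by a border 34 mm wide on all four sides. The frame is 25 mm deep and is made of two full-height vertical stiles with two horizontal rails fitted between them.

C is a bench: a 1658×377 mm seat slab, 32 mm thick, top at z = 456 mm, on four 67×67 mm square legs flush with the seat corners and standing on z = 0.

The picture frame is on top of the stool. The bench is on the floor beside the stool on its −y side.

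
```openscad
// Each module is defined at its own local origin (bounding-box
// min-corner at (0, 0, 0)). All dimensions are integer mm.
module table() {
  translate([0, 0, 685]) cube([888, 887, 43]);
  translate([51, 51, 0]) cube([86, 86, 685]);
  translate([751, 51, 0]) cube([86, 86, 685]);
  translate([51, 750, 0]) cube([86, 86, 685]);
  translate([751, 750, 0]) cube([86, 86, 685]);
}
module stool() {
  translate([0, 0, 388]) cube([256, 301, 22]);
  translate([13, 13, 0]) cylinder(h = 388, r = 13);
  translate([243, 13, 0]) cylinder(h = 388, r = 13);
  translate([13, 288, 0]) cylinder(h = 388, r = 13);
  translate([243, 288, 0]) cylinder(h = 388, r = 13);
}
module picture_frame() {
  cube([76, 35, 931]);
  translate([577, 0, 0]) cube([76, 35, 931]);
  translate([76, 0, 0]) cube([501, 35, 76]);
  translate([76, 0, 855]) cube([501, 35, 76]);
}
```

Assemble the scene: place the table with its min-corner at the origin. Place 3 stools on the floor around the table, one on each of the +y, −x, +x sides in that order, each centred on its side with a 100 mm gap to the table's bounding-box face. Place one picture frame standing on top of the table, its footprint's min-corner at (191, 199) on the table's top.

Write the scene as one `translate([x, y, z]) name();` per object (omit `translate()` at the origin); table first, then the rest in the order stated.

table();
translate([316, 987, 0]) stool();
translate([-356, 293, 0]) stool();
translate([988, 293, 0]) stool();
translate([191, 199, 728]) picture_frame();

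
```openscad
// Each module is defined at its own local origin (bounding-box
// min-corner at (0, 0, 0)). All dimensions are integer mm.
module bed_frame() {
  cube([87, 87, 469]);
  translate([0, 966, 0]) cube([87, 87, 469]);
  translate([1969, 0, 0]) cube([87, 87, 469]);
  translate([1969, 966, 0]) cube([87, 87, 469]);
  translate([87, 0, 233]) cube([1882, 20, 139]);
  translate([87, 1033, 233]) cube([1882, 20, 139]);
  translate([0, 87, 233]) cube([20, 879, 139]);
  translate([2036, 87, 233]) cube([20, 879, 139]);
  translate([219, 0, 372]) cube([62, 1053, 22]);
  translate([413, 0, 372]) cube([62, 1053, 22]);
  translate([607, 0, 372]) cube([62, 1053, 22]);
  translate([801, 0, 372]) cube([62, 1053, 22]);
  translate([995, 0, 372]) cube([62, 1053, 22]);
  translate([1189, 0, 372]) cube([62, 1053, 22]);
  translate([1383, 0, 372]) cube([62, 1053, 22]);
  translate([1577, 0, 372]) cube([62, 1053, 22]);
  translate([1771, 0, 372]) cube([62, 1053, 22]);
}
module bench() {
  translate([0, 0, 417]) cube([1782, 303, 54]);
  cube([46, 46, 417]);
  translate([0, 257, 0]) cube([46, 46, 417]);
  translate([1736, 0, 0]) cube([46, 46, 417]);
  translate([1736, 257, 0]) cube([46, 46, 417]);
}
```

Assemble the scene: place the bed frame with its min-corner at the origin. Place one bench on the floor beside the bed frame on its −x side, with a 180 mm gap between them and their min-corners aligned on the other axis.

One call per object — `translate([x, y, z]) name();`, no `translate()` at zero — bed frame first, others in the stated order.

bed_frame();
translate([-1962, 0, 0]) bench();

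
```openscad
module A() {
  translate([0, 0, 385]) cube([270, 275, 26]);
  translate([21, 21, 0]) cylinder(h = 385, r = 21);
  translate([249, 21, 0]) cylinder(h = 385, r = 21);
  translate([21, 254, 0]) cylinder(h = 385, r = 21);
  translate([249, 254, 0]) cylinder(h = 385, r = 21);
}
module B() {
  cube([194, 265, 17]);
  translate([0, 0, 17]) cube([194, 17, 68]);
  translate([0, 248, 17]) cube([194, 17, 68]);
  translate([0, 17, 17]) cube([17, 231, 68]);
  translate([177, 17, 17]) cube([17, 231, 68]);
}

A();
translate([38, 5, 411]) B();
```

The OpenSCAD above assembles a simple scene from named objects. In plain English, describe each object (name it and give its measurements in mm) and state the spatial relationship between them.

A is a simple wooden stool: a rectangular seat 270 mm (x) by 275 mm (y), 26 mm thick, top face at z = 411 mm, on four round legs, each 42 mm in diameter. The legs rest on z = 0, each leg's axis is inset half a diameter from the nearest pair of seat edges (so the leg's bounding box is flush with the corner).

B is an open storage box with external size 194×265×85 mm and wall thickness 17 mm (the base is also 17 mm thick). The base covers the whole footprint; the four walls stand on the base, with the y-facing walls full-width and the x-facing walls fitting between their inner faces.

The open box is on top of the stool, centred.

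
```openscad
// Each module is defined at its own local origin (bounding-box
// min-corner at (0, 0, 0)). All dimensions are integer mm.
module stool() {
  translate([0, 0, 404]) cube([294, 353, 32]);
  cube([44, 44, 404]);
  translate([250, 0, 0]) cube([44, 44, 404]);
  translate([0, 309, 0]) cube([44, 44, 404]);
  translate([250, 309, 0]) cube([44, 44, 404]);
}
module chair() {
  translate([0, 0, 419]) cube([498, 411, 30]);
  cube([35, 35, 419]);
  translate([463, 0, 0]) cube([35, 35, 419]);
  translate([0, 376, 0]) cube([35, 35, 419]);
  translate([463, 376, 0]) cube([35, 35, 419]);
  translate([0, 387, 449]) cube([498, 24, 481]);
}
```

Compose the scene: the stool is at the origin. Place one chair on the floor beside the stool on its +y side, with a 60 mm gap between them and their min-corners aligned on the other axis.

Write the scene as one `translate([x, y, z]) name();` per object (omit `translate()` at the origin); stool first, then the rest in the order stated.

stool();
translate([0, 413, 0]) chair();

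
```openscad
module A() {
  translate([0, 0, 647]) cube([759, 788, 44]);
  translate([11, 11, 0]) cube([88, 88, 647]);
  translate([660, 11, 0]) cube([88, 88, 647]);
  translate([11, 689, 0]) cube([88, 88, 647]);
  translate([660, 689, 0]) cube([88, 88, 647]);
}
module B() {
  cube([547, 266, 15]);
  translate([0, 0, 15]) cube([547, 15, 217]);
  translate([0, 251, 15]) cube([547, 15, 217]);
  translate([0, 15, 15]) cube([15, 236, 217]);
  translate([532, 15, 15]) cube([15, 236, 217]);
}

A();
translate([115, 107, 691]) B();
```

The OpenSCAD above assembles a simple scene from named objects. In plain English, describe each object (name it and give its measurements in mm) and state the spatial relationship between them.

A is a table: top 759 mm (x) × 788 mm (y), 44 mm thick, upper face at z = 691 mm, on four 88×88 mm square legs, each inset 11 mm from the nearest pair of top edges, running from z = 0 to the bottom of the top.

B is an open storage box with external size 547×266×232 mm and wall thickness 15 mm (the base is also 15 mm thick). The base covers the whole footprint; the four walls stand on the base, with the y-facing walls full-width and the x-facing walls fitting between their inner faces.

The open box is on top of the table.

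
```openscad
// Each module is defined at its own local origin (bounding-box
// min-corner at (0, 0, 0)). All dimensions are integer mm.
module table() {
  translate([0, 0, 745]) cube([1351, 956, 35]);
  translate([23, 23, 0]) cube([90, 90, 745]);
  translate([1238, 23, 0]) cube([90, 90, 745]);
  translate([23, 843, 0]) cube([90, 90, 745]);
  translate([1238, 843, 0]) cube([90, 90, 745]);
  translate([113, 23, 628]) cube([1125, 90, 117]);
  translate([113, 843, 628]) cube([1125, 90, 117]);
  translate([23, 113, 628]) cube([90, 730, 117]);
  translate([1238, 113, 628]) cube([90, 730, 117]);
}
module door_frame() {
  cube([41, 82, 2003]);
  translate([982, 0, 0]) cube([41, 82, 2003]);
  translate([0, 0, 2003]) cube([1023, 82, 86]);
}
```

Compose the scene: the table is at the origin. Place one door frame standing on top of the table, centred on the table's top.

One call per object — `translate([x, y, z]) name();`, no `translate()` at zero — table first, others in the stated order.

table();
translate([164, 437, 780]) door_frame();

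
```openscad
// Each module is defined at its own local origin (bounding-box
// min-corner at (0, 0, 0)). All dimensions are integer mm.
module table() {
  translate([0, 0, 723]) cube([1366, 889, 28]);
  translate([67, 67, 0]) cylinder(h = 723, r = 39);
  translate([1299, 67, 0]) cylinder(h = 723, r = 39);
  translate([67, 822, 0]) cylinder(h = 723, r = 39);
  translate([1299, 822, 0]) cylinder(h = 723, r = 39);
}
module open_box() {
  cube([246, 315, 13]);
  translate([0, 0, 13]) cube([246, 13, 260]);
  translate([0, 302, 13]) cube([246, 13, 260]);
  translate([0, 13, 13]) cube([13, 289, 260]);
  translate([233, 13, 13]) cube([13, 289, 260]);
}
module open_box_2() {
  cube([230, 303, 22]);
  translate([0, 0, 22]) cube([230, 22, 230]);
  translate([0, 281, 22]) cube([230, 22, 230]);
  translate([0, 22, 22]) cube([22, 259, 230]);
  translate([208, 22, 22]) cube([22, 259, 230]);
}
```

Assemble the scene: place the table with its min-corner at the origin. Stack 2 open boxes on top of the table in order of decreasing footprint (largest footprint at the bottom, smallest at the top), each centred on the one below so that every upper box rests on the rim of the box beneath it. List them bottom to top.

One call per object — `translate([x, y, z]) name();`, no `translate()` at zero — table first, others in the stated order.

table();
translate([560, 287, 751]) open_box();
translate([568, 293, 1024]) open_box_2();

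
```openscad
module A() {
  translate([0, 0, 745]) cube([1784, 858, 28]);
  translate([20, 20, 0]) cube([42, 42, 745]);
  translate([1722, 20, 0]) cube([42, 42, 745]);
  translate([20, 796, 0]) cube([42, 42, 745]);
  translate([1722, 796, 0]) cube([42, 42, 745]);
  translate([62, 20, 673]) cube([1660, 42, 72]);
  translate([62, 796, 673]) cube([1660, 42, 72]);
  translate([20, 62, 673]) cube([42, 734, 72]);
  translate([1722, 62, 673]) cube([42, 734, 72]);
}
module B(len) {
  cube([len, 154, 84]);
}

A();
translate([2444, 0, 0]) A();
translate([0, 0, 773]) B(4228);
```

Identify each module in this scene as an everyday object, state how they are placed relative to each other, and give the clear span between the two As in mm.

Second table starts at x = 2444; first ends at x = 1784; clear span = 2444 − 1784 = 660 mm.

A is a table. B is a beam. A beam spans the tops of two tables. The clear span between the two tables is 660 mm.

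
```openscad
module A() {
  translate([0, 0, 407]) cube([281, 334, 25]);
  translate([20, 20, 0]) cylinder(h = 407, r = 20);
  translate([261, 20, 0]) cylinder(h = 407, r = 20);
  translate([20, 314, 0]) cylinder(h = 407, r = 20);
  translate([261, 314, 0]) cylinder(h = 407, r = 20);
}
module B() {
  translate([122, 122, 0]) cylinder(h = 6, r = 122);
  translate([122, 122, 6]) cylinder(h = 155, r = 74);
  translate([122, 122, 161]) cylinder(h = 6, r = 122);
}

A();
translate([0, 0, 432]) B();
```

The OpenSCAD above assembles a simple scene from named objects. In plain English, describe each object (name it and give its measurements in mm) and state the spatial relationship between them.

A is a four-legged stool. The seat is 281×334 mm, 25 mm thick, top at z = 432 mm. It stands on four round legs, each 40 mm in diameter, from z = 0 to the seat underside, each leg's axis is inset half a diameter from the nearest pair of seat edges (so the leg's bounding box is flush with the corner).

B is a spool: two coaxial disc flanges of radius 122 mm and thickness 6 mm, joined by a core cylinder of radius 74 mm and height 155 mm. The lower flange rests on z = 0 and the three cylinders share a vertical axis.

The spool is on top of the stool.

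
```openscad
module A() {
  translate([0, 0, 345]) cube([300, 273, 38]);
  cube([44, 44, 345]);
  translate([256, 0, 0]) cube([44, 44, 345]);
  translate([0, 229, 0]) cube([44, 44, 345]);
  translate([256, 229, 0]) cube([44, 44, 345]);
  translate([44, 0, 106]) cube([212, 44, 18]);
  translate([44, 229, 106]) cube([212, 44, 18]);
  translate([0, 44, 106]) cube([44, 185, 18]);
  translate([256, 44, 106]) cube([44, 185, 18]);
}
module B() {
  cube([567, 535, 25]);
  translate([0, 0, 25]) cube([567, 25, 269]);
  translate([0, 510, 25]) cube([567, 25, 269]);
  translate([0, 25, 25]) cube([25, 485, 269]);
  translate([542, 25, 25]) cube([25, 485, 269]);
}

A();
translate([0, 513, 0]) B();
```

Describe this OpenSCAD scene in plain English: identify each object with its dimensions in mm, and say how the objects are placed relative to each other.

A is a four-legged stool. The seat is 300×273 mm, 38 mm thick, top at z = 383 mm. It stands on four square legs, each 44×44 mm in cross-section, from z = 0 to the seat underside, each flush with a corner of the seat. Four stretchers, 44 mm wide and 18 mm tall, connect adjacent legs with their undersides at z = 106 mm, each running between the inner faces of the legs it joins and aligned with the legs' outer faces on the other axis.

B is an open-topped rectangular box: outside dimensions 567×535×294 mm, with a uniform wall and base thickness of 25 mm. The base is a full 567×535 slab on the floor; four walls sit on top of the base. The front and back walls (the −y and +y sides) span the full width; the two side walls fit between them.

The open box is on the floor beside the stool on its +y side.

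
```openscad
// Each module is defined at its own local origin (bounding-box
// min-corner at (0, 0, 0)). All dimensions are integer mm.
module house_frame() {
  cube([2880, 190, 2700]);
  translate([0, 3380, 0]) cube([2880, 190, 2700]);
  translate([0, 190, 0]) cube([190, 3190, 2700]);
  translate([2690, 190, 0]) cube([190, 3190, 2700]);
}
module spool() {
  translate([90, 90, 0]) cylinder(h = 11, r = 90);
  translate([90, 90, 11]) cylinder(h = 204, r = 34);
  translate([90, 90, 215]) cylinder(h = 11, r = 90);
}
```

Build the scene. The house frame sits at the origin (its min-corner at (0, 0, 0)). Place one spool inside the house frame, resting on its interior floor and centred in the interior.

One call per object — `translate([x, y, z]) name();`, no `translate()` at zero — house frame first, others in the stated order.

house_frame();
translate([1350, 1695, 0]) spool();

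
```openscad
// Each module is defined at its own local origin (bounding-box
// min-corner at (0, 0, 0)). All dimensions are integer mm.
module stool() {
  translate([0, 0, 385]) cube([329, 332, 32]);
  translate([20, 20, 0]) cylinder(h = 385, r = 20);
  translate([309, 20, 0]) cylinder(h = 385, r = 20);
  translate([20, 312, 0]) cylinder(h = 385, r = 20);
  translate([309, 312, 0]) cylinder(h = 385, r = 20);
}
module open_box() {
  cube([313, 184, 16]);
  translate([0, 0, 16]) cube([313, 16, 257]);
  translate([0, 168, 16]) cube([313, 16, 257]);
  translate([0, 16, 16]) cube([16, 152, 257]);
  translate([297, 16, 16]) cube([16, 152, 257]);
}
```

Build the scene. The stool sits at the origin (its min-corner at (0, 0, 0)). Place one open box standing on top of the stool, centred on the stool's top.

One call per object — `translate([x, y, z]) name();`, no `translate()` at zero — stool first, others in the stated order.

stool();
translate([8, 74, 417]) open_box();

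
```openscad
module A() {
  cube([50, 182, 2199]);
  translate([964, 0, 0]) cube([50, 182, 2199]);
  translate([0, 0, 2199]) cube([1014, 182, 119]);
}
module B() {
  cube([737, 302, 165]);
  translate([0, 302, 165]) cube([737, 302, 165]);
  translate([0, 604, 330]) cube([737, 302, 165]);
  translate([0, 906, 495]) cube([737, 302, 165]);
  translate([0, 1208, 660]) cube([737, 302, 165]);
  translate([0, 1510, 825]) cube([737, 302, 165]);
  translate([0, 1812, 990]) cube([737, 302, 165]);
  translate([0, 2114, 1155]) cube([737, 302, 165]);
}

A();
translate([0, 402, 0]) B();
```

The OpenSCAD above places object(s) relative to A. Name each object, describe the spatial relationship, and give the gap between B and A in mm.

The staircase's nearest face is 220 mm from the door frame's +y face.

A is a door frame. B is a staircase. The staircase is on the floor beside the door frame on its +y side. The gap between the staircase and the door frame is 220 mm.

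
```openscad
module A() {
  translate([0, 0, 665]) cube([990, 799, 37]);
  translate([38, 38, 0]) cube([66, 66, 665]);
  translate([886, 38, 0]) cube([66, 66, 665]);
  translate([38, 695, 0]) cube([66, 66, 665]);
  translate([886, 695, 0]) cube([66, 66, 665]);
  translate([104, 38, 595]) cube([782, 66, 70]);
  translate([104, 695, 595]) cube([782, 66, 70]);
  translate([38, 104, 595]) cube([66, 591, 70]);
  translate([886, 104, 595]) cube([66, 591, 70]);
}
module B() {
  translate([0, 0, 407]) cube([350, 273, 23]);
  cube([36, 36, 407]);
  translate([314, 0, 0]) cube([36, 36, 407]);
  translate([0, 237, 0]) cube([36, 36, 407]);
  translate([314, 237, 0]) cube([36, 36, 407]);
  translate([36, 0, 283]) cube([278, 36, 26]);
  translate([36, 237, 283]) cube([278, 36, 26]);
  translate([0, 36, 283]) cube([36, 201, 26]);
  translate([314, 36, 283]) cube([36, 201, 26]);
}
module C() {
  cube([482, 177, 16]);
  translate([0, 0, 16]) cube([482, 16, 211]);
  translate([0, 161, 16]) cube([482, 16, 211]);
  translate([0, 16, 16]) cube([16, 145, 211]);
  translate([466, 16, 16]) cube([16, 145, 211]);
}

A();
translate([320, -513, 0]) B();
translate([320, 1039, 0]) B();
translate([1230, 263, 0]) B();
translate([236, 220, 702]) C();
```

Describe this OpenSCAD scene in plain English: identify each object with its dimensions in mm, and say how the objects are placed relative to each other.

A is a table with a 990×799 mm rectangular top, 37 mm thick, top surface at z = 702 mm, supported by four 66×66 mm square legs, each inset 38 mm from the nearest pair of top edges, running from the floor. Four apron rails, 66 mm thick and 70 mm tall, run between adjacent legs with their top edges flush with the underside of the top and their outer faces flush with the legs' outer faces.

B is a four-legged stool. The seat is 350×273 mm, 23 mm thick, top at z = 430 mm. It stands on four square legs, each 36×36 mm in cross-section, from z = 0 to the seat underside, each flush with a corner of the seat. Four stretchers, 36 mm wide and 26 mm tall, connect adjacent legs with their undersides at z = 283 mm, each running between the inner faces of the legs it joins and aligned with the legs' outer faces on the other axis.

C is an open-topped rectangular box: outside dimensions 482×177×227 mm, with a uniform wall and base thickness of 16 mm. The base is a full 482×177 slab on the floor; four walls sit on top of the base. The front and back walls (the −y and +y sides) span the full width; the two side walls fit between them.

Three stools sit around the table at the −y, +y, +x sides. The open box is on top of the table.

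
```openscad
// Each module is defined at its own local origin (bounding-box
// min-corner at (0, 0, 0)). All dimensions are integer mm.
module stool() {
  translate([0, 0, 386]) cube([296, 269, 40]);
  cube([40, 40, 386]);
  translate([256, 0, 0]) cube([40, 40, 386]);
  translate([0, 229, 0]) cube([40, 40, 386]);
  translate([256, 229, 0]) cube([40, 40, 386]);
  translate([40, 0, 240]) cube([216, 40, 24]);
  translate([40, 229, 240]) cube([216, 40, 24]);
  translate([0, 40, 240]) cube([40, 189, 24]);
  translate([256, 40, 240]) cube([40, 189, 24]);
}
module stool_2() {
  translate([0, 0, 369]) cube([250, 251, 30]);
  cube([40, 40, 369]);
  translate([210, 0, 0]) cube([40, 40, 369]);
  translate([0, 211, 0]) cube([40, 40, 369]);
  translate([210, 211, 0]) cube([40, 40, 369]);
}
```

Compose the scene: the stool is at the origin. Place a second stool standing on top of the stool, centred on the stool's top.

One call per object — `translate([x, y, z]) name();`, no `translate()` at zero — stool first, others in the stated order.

stool();
translate([23, 9, 426]) stool_2();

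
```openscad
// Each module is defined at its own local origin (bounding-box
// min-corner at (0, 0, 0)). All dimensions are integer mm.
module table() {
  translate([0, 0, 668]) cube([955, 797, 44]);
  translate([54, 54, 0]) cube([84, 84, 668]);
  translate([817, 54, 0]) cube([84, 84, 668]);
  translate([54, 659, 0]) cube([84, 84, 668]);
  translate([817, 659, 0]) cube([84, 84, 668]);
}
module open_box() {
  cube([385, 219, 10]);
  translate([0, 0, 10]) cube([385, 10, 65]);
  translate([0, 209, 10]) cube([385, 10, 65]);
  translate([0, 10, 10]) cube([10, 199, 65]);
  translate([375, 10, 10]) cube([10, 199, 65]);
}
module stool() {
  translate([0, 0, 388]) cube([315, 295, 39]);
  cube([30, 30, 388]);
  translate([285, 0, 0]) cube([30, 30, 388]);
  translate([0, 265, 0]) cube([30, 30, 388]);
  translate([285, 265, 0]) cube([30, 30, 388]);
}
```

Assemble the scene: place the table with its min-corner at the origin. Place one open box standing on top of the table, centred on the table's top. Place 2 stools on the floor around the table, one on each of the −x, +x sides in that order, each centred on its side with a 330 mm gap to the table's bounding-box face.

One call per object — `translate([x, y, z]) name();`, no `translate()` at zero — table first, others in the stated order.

table();
translate([285, 289, 712]) open_box();
translate([-645, 251, 0]) stool();
translate([1285, 251, 0]) stool();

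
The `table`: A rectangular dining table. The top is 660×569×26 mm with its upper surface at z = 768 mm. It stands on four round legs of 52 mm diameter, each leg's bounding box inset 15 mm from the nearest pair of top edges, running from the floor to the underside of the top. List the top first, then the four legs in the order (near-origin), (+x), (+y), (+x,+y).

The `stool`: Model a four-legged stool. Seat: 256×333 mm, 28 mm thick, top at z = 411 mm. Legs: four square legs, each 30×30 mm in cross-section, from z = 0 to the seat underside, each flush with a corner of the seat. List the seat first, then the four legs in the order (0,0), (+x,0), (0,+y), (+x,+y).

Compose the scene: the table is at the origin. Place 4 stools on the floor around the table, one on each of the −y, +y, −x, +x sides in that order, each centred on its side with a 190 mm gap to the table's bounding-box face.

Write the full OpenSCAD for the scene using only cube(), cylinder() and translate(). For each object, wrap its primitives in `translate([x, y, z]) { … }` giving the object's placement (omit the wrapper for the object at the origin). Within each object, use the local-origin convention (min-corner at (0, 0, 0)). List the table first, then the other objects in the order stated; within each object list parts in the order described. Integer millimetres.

translate([0, 0, 742]) cube([660, 569, 26]);
translate([41, 41, 0]) cylinder(h = 742, r = 26);
translate([619, 41, 0]) cylinder(h = 742, r = 26);
translate([41, 528, 0]) cylinder(h = 742, r = 26);
translate([619, 528, 0]) cylinder(h = 742, r = 26);
translate([202, -523, 0]) {
  translate([0, 0, 383]) cube([256, 333, 28]);
  cube([30, 30, 383]);
  translate([226, 0, 0]) cube([30, 30, 383]);
  translate([0, 303, 0]) cube([30, 30, 383]);
  translate([226, 303, 0]) cube([30, 30, 383]);
}
translate([202, 759, 0]) {
  translate([0, 0, 383]) cube([256, 333, 28]);
  cube([30, 30, 383]);
  translate([226, 0, 0]) cube([30, 30, 383]);
  translate([0, 303, 0]) cube([30, 30, 383]);
  translate([226, 303, 0]) cube([30, 30, 383]);
}
translate([-446, 118, 0]) {
  translate([0, 0, 383]) cube([256, 333, 28]);
  cube([30, 30, 383]);
  translate([226, 0, 0]) cube([30, 30, 383]);
  translate([0, 303, 0]) cube([30, 30, 383]);
  translate([226, 303, 0]) cube([30, 30, 383]);
}
translate([850, 118, 0]) {
  translate([0, 0, 383]) cube([256, 333, 28]);
  cube([30, 30, 383]);
  translate([226, 0, 0]) cube([30, 30, 383]);
  translate([0, 303, 0]) cube([30, 30, 383]);
  translate([226, 303, 0]) cube([30, 30, 383]);
}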